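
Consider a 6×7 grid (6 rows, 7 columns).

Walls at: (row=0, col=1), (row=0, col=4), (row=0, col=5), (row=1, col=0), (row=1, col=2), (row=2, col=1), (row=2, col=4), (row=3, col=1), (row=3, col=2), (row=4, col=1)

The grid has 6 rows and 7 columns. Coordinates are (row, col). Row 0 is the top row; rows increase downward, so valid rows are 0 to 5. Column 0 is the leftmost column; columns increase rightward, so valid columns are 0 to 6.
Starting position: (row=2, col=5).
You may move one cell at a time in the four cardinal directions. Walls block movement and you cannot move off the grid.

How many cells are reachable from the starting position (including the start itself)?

Answer: Reachable cells: 30

Derivation:
BFS flood-fill from (row=2, col=5):
  Distance 0: (row=2, col=5)
  Distance 1: (row=1, col=5), (row=2, col=6), (row=3, col=5)
  Distance 2: (row=1, col=4), (row=1, col=6), (row=3, col=4), (row=3, col=6), (row=4, col=5)
  Distance 3: (row=0, col=6), (row=1, col=3), (row=3, col=3), (row=4, col=4), (row=4, col=6), (row=5, col=5)
  Distance 4: (row=0, col=3), (row=2, col=3), (row=4, col=3), (row=5, col=4), (row=5, col=6)
  Distance 5: (row=0, col=2), (row=2, col=2), (row=4, col=2), (row=5, col=3)
  Distance 6: (row=5, col=2)
  Distance 7: (row=5, col=1)
  Distance 8: (row=5, col=0)
  Distance 9: (row=4, col=0)
  Distance 10: (row=3, col=0)
  Distance 11: (row=2, col=0)
Total reachable: 30 (grid has 32 open cells total)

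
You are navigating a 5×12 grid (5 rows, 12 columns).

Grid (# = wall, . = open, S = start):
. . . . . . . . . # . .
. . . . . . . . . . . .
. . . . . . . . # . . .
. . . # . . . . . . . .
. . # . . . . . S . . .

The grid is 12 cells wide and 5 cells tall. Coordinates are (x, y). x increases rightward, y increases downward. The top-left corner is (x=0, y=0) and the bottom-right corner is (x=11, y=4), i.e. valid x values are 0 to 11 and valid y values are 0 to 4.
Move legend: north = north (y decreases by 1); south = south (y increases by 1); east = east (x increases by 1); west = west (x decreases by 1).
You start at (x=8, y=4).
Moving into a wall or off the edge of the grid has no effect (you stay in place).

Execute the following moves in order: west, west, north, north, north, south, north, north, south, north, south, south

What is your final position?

Start: (x=8, y=4)
  west (west): (x=8, y=4) -> (x=7, y=4)
  west (west): (x=7, y=4) -> (x=6, y=4)
  north (north): (x=6, y=4) -> (x=6, y=3)
  north (north): (x=6, y=3) -> (x=6, y=2)
  north (north): (x=6, y=2) -> (x=6, y=1)
  south (south): (x=6, y=1) -> (x=6, y=2)
  north (north): (x=6, y=2) -> (x=6, y=1)
  north (north): (x=6, y=1) -> (x=6, y=0)
  south (south): (x=6, y=0) -> (x=6, y=1)
  north (north): (x=6, y=1) -> (x=6, y=0)
  south (south): (x=6, y=0) -> (x=6, y=1)
  south (south): (x=6, y=1) -> (x=6, y=2)
Final: (x=6, y=2)

Answer: Final position: (x=6, y=2)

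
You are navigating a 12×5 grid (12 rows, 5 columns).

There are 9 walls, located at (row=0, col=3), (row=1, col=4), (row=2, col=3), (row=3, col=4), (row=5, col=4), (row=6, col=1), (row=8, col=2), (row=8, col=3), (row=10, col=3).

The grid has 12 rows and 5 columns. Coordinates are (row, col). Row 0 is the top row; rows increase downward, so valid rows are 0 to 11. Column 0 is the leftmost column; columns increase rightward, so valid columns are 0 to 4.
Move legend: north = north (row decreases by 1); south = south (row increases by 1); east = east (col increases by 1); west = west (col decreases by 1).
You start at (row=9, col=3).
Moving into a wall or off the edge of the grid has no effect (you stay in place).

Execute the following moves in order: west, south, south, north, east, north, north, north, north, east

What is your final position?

Start: (row=9, col=3)
  west (west): (row=9, col=3) -> (row=9, col=2)
  south (south): (row=9, col=2) -> (row=10, col=2)
  south (south): (row=10, col=2) -> (row=11, col=2)
  north (north): (row=11, col=2) -> (row=10, col=2)
  east (east): blocked, stay at (row=10, col=2)
  north (north): (row=10, col=2) -> (row=9, col=2)
  [×3]north (north): blocked, stay at (row=9, col=2)
  east (east): (row=9, col=2) -> (row=9, col=3)
Final: (row=9, col=3)

Answer: Final position: (row=9, col=3)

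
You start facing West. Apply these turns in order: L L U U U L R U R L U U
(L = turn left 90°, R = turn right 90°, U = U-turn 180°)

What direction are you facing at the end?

Start: West
  L (left (90° counter-clockwise)) -> South
  L (left (90° counter-clockwise)) -> East
  U (U-turn (180°)) -> West
  U (U-turn (180°)) -> East
  U (U-turn (180°)) -> West
  L (left (90° counter-clockwise)) -> South
  R (right (90° clockwise)) -> West
  U (U-turn (180°)) -> East
  R (right (90° clockwise)) -> South
  L (left (90° counter-clockwise)) -> East
  U (U-turn (180°)) -> West
  U (U-turn (180°)) -> East
Final: East

Answer: Final heading: East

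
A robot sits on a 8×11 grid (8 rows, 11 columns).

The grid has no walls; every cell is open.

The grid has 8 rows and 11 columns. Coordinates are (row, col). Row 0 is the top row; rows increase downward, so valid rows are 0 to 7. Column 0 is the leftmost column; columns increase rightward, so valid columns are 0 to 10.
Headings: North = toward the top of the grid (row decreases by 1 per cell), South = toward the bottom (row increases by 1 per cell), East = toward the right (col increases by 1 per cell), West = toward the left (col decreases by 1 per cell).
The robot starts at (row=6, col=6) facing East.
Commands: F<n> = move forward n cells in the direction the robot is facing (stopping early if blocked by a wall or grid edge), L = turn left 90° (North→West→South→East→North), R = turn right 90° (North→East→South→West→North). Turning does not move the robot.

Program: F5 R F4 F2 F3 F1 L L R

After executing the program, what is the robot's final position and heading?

Start: (row=6, col=6), facing East
  F5: move forward 4/5 (blocked), now at (row=6, col=10)
  R: turn right, now facing South
  F4: move forward 1/4 (blocked), now at (row=7, col=10)
  F2: move forward 0/2 (blocked), now at (row=7, col=10)
  F3: move forward 0/3 (blocked), now at (row=7, col=10)
  F1: move forward 0/1 (blocked), now at (row=7, col=10)
  L: turn left, now facing East
  L: turn left, now facing North
  R: turn right, now facing East
Final: (row=7, col=10), facing East

Answer: Final position: (row=7, col=10), facing East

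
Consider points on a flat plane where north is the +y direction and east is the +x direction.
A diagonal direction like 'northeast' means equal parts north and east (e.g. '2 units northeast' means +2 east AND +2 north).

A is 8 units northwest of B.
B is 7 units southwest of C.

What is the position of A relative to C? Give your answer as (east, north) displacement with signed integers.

Place C at the origin (east=0, north=0).
  B is 7 units southwest of C: delta (east=-7, north=-7); B at (east=-7, north=-7).
  A is 8 units northwest of B: delta (east=-8, north=+8); A at (east=-15, north=1).
Therefore A relative to C: (east=-15, north=1).

Answer: A is at (east=-15, north=1) relative to C.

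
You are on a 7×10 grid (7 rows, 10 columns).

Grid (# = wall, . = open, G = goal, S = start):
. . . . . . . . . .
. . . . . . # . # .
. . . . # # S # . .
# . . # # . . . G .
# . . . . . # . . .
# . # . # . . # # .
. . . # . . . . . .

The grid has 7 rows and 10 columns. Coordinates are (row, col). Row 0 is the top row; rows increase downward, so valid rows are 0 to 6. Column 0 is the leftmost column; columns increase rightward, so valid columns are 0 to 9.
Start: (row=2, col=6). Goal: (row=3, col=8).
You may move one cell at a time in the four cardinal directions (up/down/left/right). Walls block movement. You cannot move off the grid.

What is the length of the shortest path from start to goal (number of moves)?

Answer: Shortest path length: 3

Derivation:
BFS from (row=2, col=6) until reaching (row=3, col=8):
  Distance 0: (row=2, col=6)
  Distance 1: (row=3, col=6)
  Distance 2: (row=3, col=5), (row=3, col=7)
  Distance 3: (row=3, col=8), (row=4, col=5), (row=4, col=7)  <- goal reached here
One shortest path (3 moves): (row=2, col=6) -> (row=3, col=6) -> (row=3, col=7) -> (row=3, col=8)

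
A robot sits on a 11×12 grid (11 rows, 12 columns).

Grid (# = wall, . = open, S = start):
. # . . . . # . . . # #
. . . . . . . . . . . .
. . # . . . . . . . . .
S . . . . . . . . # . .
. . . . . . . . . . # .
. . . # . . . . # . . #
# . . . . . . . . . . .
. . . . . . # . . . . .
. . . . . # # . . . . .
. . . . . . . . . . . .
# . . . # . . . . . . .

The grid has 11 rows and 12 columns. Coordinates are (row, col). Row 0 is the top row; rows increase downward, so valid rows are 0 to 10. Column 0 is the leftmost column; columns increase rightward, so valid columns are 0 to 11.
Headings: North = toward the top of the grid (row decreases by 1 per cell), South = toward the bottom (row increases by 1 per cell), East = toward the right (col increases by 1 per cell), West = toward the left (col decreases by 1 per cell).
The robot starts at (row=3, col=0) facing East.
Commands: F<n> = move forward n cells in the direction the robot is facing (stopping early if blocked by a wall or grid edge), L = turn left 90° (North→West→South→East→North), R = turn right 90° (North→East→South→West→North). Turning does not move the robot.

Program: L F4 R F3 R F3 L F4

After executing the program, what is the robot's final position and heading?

Answer: Final position: (row=3, col=4), facing East

Derivation:
Start: (row=3, col=0), facing East
  L: turn left, now facing North
  F4: move forward 3/4 (blocked), now at (row=0, col=0)
  R: turn right, now facing East
  F3: move forward 0/3 (blocked), now at (row=0, col=0)
  R: turn right, now facing South
  F3: move forward 3, now at (row=3, col=0)
  L: turn left, now facing East
  F4: move forward 4, now at (row=3, col=4)
Final: (row=3, col=4), facing East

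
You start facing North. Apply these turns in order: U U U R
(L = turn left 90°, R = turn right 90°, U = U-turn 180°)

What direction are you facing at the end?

Answer: Final heading: West

Derivation:
Start: North
  U (U-turn (180°)) -> South
  U (U-turn (180°)) -> North
  U (U-turn (180°)) -> South
  R (right (90° clockwise)) -> West
Final: West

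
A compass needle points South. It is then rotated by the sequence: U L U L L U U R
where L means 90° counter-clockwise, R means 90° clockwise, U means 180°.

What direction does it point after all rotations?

Start: South
  U (U-turn (180°)) -> North
  L (left (90° counter-clockwise)) -> West
  U (U-turn (180°)) -> East
  L (left (90° counter-clockwise)) -> North
  L (left (90° counter-clockwise)) -> West
  U (U-turn (180°)) -> East
  U (U-turn (180°)) -> West
  R (right (90° clockwise)) -> North
Final: North

Answer: Final heading: North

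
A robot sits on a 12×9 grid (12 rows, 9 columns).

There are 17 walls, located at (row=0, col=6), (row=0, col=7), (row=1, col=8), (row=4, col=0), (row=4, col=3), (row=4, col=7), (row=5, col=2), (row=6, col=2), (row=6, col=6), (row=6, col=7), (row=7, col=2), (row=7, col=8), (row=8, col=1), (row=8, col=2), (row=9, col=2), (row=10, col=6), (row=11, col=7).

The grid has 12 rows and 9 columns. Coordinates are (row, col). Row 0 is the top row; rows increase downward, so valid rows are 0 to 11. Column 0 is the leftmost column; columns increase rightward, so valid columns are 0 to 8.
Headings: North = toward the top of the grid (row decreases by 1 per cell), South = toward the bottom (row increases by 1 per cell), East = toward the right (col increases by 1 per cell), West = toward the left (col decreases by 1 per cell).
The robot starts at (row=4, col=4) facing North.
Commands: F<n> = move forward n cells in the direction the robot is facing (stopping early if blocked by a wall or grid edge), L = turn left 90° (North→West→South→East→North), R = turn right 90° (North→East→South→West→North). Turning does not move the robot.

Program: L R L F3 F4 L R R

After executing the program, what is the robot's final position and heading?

Start: (row=4, col=4), facing North
  L: turn left, now facing West
  R: turn right, now facing North
  L: turn left, now facing West
  F3: move forward 0/3 (blocked), now at (row=4, col=4)
  F4: move forward 0/4 (blocked), now at (row=4, col=4)
  L: turn left, now facing South
  R: turn right, now facing West
  R: turn right, now facing North
Final: (row=4, col=4), facing North

Answer: Final position: (row=4, col=4), facing North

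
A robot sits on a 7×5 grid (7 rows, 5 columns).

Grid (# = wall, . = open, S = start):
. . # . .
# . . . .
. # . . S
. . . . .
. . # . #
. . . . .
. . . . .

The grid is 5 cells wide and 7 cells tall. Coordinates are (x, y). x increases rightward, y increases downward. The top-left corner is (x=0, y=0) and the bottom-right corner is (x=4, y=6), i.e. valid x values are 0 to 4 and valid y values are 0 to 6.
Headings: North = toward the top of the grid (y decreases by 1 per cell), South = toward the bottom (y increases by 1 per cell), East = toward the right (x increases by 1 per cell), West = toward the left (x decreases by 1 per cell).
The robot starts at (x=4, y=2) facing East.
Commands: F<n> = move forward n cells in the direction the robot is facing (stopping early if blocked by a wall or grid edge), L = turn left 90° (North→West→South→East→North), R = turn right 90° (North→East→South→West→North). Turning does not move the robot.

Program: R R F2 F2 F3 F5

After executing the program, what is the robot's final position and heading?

Start: (x=4, y=2), facing East
  R: turn right, now facing South
  R: turn right, now facing West
  F2: move forward 2, now at (x=2, y=2)
  F2: move forward 0/2 (blocked), now at (x=2, y=2)
  F3: move forward 0/3 (blocked), now at (x=2, y=2)
  F5: move forward 0/5 (blocked), now at (x=2, y=2)
Final: (x=2, y=2), facing West

Answer: Final position: (x=2, y=2), facing West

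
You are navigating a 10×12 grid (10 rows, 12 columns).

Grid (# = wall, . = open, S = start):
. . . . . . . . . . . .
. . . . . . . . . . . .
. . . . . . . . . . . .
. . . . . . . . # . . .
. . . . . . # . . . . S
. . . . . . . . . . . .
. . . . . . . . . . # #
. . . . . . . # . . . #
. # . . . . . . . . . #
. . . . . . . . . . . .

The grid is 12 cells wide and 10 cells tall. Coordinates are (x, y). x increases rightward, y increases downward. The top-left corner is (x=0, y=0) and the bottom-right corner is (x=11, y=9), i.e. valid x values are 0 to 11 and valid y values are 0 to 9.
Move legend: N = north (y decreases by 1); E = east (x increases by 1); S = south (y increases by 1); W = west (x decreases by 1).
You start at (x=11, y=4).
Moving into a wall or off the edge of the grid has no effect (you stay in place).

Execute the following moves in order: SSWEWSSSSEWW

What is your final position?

Answer: Final position: (x=9, y=5)

Derivation:
Start: (x=11, y=4)
  S (south): (x=11, y=4) -> (x=11, y=5)
  S (south): blocked, stay at (x=11, y=5)
  W (west): (x=11, y=5) -> (x=10, y=5)
  E (east): (x=10, y=5) -> (x=11, y=5)
  W (west): (x=11, y=5) -> (x=10, y=5)
  [×4]S (south): blocked, stay at (x=10, y=5)
  E (east): (x=10, y=5) -> (x=11, y=5)
  W (west): (x=11, y=5) -> (x=10, y=5)
  W (west): (x=10, y=5) -> (x=9, y=5)
Final: (x=9, y=5)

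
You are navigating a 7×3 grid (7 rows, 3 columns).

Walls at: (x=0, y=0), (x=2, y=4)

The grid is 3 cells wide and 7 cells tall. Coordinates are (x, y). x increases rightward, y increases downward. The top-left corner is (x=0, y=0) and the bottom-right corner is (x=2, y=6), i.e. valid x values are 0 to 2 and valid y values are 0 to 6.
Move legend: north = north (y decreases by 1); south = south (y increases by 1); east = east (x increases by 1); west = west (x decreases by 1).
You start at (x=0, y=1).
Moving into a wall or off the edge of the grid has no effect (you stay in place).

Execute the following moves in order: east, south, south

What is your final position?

Answer: Final position: (x=1, y=3)

Derivation:
Start: (x=0, y=1)
  east (east): (x=0, y=1) -> (x=1, y=1)
  south (south): (x=1, y=1) -> (x=1, y=2)
  south (south): (x=1, y=2) -> (x=1, y=3)
Final: (x=1, y=3)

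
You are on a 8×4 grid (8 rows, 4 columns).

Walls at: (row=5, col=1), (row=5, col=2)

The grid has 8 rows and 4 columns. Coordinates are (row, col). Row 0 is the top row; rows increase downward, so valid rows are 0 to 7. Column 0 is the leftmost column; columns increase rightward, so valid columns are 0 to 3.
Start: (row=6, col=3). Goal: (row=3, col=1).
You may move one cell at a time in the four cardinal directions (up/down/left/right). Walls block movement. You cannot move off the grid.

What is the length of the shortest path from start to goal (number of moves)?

BFS from (row=6, col=3) until reaching (row=3, col=1):
  Distance 0: (row=6, col=3)
  Distance 1: (row=5, col=3), (row=6, col=2), (row=7, col=3)
  Distance 2: (row=4, col=3), (row=6, col=1), (row=7, col=2)
  Distance 3: (row=3, col=3), (row=4, col=2), (row=6, col=0), (row=7, col=1)
  Distance 4: (row=2, col=3), (row=3, col=2), (row=4, col=1), (row=5, col=0), (row=7, col=0)
  Distance 5: (row=1, col=3), (row=2, col=2), (row=3, col=1), (row=4, col=0)  <- goal reached here
One shortest path (5 moves): (row=6, col=3) -> (row=5, col=3) -> (row=4, col=3) -> (row=4, col=2) -> (row=4, col=1) -> (row=3, col=1)

Answer: Shortest path length: 5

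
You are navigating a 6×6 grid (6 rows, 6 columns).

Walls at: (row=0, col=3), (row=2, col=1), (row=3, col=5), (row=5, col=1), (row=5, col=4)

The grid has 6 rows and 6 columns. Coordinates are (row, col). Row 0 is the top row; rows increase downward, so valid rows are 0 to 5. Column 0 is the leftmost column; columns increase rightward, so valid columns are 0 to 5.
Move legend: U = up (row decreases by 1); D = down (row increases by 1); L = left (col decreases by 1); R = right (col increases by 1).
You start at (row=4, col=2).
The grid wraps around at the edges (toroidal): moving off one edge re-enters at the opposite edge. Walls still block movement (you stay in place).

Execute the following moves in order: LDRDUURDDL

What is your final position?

Answer: Final position: (row=5, col=2)

Derivation:
Start: (row=4, col=2)
  L (left): (row=4, col=2) -> (row=4, col=1)
  D (down): blocked, stay at (row=4, col=1)
  R (right): (row=4, col=1) -> (row=4, col=2)
  D (down): (row=4, col=2) -> (row=5, col=2)
  U (up): (row=5, col=2) -> (row=4, col=2)
  U (up): (row=4, col=2) -> (row=3, col=2)
  R (right): (row=3, col=2) -> (row=3, col=3)
  D (down): (row=3, col=3) -> (row=4, col=3)
  D (down): (row=4, col=3) -> (row=5, col=3)
  L (left): (row=5, col=3) -> (row=5, col=2)
Final: (row=5, col=2)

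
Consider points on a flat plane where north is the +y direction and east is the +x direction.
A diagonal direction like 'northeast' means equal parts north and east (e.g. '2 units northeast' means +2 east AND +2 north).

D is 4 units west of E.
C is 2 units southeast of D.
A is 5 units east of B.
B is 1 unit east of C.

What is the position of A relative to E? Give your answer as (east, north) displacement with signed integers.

Place E at the origin (east=0, north=0).
  D is 4 units west of E: delta (east=-4, north=+0); D at (east=-4, north=0).
  C is 2 units southeast of D: delta (east=+2, north=-2); C at (east=-2, north=-2).
  B is 1 unit east of C: delta (east=+1, north=+0); B at (east=-1, north=-2).
  A is 5 units east of B: delta (east=+5, north=+0); A at (east=4, north=-2).
Therefore A relative to E: (east=4, north=-2).

Answer: A is at (east=4, north=-2) relative to E.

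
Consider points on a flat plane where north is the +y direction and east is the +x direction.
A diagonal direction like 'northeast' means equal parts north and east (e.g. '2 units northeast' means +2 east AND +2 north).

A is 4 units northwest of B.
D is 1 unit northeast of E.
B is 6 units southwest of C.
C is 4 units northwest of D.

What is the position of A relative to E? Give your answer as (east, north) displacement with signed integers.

Place E at the origin (east=0, north=0).
  D is 1 unit northeast of E: delta (east=+1, north=+1); D at (east=1, north=1).
  C is 4 units northwest of D: delta (east=-4, north=+4); C at (east=-3, north=5).
  B is 6 units southwest of C: delta (east=-6, north=-6); B at (east=-9, north=-1).
  A is 4 units northwest of B: delta (east=-4, north=+4); A at (east=-13, north=3).
Therefore A relative to E: (east=-13, north=3).

Answer: A is at (east=-13, north=3) relative to E.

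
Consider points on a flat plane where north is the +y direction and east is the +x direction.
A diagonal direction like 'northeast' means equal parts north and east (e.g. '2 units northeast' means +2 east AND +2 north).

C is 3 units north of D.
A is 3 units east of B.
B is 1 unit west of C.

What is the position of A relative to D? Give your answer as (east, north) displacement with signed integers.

Place D at the origin (east=0, north=0).
  C is 3 units north of D: delta (east=+0, north=+3); C at (east=0, north=3).
  B is 1 unit west of C: delta (east=-1, north=+0); B at (east=-1, north=3).
  A is 3 units east of B: delta (east=+3, north=+0); A at (east=2, north=3).
Therefore A relative to D: (east=2, north=3).

Answer: A is at (east=2, north=3) relative to D.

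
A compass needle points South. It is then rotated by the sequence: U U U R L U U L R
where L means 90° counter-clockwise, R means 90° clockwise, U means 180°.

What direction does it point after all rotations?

Start: South
  U (U-turn (180°)) -> North
  U (U-turn (180°)) -> South
  U (U-turn (180°)) -> North
  R (right (90° clockwise)) -> East
  L (left (90° counter-clockwise)) -> North
  U (U-turn (180°)) -> South
  U (U-turn (180°)) -> North
  L (left (90° counter-clockwise)) -> West
  R (right (90° clockwise)) -> North
Final: North

Answer: Final heading: North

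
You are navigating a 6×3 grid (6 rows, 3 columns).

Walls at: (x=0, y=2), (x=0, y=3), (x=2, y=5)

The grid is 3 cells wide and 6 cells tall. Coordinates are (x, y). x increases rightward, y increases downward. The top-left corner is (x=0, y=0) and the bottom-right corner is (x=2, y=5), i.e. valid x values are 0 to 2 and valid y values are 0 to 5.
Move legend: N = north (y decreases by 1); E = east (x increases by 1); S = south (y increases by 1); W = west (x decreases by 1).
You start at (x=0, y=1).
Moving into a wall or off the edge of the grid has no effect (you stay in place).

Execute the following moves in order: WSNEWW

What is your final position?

Start: (x=0, y=1)
  W (west): blocked, stay at (x=0, y=1)
  S (south): blocked, stay at (x=0, y=1)
  N (north): (x=0, y=1) -> (x=0, y=0)
  E (east): (x=0, y=0) -> (x=1, y=0)
  W (west): (x=1, y=0) -> (x=0, y=0)
  W (west): blocked, stay at (x=0, y=0)
Final: (x=0, y=0)

Answer: Final position: (x=0, y=0)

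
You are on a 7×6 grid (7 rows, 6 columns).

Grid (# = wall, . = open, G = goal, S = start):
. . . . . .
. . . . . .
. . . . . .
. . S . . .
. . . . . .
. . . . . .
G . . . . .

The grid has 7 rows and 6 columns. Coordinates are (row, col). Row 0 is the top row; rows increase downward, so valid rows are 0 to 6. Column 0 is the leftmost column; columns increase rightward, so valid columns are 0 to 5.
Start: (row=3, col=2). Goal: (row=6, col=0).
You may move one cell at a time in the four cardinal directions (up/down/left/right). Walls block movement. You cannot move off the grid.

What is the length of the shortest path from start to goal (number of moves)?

BFS from (row=3, col=2) until reaching (row=6, col=0):
  Distance 0: (row=3, col=2)
  Distance 1: (row=2, col=2), (row=3, col=1), (row=3, col=3), (row=4, col=2)
  Distance 2: (row=1, col=2), (row=2, col=1), (row=2, col=3), (row=3, col=0), (row=3, col=4), (row=4, col=1), (row=4, col=3), (row=5, col=2)
  Distance 3: (row=0, col=2), (row=1, col=1), (row=1, col=3), (row=2, col=0), (row=2, col=4), (row=3, col=5), (row=4, col=0), (row=4, col=4), (row=5, col=1), (row=5, col=3), (row=6, col=2)
  Distance 4: (row=0, col=1), (row=0, col=3), (row=1, col=0), (row=1, col=4), (row=2, col=5), (row=4, col=5), (row=5, col=0), (row=5, col=4), (row=6, col=1), (row=6, col=3)
  Distance 5: (row=0, col=0), (row=0, col=4), (row=1, col=5), (row=5, col=5), (row=6, col=0), (row=6, col=4)  <- goal reached here
One shortest path (5 moves): (row=3, col=2) -> (row=3, col=1) -> (row=3, col=0) -> (row=4, col=0) -> (row=5, col=0) -> (row=6, col=0)

Answer: Shortest path length: 5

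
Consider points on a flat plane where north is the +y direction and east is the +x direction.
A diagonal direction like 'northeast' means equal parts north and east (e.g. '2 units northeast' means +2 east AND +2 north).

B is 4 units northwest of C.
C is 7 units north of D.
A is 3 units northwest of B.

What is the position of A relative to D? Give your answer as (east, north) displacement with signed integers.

Place D at the origin (east=0, north=0).
  C is 7 units north of D: delta (east=+0, north=+7); C at (east=0, north=7).
  B is 4 units northwest of C: delta (east=-4, north=+4); B at (east=-4, north=11).
  A is 3 units northwest of B: delta (east=-3, north=+3); A at (east=-7, north=14).
Therefore A relative to D: (east=-7, north=14).

Answer: A is at (east=-7, north=14) relative to D.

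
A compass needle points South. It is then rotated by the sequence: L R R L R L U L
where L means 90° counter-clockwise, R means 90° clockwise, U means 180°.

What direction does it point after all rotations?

Answer: Final heading: West

Derivation:
Start: South
  L (left (90° counter-clockwise)) -> East
  R (right (90° clockwise)) -> South
  R (right (90° clockwise)) -> West
  L (left (90° counter-clockwise)) -> South
  R (right (90° clockwise)) -> West
  L (left (90° counter-clockwise)) -> South
  U (U-turn (180°)) -> North
  L (left (90° counter-clockwise)) -> West
Final: West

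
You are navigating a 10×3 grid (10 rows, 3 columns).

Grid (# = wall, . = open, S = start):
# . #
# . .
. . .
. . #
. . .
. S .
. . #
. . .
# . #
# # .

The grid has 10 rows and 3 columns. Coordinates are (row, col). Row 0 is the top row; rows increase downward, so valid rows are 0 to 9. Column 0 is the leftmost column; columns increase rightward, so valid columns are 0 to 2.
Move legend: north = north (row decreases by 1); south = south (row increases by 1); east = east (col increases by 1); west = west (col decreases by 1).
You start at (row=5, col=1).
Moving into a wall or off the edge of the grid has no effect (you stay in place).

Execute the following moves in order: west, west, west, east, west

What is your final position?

Start: (row=5, col=1)
  west (west): (row=5, col=1) -> (row=5, col=0)
  west (west): blocked, stay at (row=5, col=0)
  west (west): blocked, stay at (row=5, col=0)
  east (east): (row=5, col=0) -> (row=5, col=1)
  west (west): (row=5, col=1) -> (row=5, col=0)
Final: (row=5, col=0)

Answer: Final position: (row=5, col=0)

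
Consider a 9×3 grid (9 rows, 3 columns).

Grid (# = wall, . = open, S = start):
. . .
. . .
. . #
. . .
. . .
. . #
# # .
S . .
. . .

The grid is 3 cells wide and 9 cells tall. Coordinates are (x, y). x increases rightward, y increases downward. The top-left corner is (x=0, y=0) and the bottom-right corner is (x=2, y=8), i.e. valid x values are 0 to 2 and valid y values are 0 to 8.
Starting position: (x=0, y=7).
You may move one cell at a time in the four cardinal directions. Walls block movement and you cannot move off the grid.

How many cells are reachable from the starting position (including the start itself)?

BFS flood-fill from (x=0, y=7):
  Distance 0: (x=0, y=7)
  Distance 1: (x=1, y=7), (x=0, y=8)
  Distance 2: (x=2, y=7), (x=1, y=8)
  Distance 3: (x=2, y=6), (x=2, y=8)
Total reachable: 7 (grid has 23 open cells total)

Answer: Reachable cells: 7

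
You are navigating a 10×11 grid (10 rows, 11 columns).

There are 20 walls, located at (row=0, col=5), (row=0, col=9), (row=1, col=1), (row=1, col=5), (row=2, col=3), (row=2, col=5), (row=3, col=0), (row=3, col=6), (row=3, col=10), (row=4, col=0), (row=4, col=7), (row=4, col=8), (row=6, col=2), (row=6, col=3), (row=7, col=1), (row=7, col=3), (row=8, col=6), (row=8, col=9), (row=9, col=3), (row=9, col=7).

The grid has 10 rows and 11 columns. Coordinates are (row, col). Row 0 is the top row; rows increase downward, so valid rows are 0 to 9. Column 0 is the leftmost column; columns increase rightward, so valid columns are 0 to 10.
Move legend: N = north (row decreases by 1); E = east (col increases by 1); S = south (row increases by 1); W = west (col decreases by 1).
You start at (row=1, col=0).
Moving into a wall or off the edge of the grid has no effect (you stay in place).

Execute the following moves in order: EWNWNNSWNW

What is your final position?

Start: (row=1, col=0)
  E (east): blocked, stay at (row=1, col=0)
  W (west): blocked, stay at (row=1, col=0)
  N (north): (row=1, col=0) -> (row=0, col=0)
  W (west): blocked, stay at (row=0, col=0)
  N (north): blocked, stay at (row=0, col=0)
  N (north): blocked, stay at (row=0, col=0)
  S (south): (row=0, col=0) -> (row=1, col=0)
  W (west): blocked, stay at (row=1, col=0)
  N (north): (row=1, col=0) -> (row=0, col=0)
  W (west): blocked, stay at (row=0, col=0)
Final: (row=0, col=0)

Answer: Final position: (row=0, col=0)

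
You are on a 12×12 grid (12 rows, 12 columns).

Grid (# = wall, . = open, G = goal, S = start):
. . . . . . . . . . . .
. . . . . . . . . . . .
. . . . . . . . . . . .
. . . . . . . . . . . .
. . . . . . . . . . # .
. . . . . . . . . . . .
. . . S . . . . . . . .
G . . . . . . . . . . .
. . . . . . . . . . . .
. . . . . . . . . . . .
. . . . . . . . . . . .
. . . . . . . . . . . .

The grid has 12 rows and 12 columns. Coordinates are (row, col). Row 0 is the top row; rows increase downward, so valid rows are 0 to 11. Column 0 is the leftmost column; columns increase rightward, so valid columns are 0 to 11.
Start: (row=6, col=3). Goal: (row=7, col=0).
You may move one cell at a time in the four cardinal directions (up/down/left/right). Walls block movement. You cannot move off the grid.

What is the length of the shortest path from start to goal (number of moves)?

BFS from (row=6, col=3) until reaching (row=7, col=0):
  Distance 0: (row=6, col=3)
  Distance 1: (row=5, col=3), (row=6, col=2), (row=6, col=4), (row=7, col=3)
  Distance 2: (row=4, col=3), (row=5, col=2), (row=5, col=4), (row=6, col=1), (row=6, col=5), (row=7, col=2), (row=7, col=4), (row=8, col=3)
  Distance 3: (row=3, col=3), (row=4, col=2), (row=4, col=4), (row=5, col=1), (row=5, col=5), (row=6, col=0), (row=6, col=6), (row=7, col=1), (row=7, col=5), (row=8, col=2), (row=8, col=4), (row=9, col=3)
  Distance 4: (row=2, col=3), (row=3, col=2), (row=3, col=4), (row=4, col=1), (row=4, col=5), (row=5, col=0), (row=5, col=6), (row=6, col=7), (row=7, col=0), (row=7, col=6), (row=8, col=1), (row=8, col=5), (row=9, col=2), (row=9, col=4), (row=10, col=3)  <- goal reached here
One shortest path (4 moves): (row=6, col=3) -> (row=6, col=2) -> (row=6, col=1) -> (row=6, col=0) -> (row=7, col=0)

Answer: Shortest path length: 4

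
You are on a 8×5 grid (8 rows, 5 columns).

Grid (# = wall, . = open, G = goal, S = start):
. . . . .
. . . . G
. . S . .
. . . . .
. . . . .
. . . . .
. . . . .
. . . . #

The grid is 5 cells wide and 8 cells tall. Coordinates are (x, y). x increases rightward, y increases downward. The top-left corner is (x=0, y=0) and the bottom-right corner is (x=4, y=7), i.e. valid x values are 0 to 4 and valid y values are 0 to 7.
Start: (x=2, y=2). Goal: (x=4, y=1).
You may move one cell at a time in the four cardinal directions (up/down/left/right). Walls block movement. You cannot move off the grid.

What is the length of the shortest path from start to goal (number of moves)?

Answer: Shortest path length: 3

Derivation:
BFS from (x=2, y=2) until reaching (x=4, y=1):
  Distance 0: (x=2, y=2)
  Distance 1: (x=2, y=1), (x=1, y=2), (x=3, y=2), (x=2, y=3)
  Distance 2: (x=2, y=0), (x=1, y=1), (x=3, y=1), (x=0, y=2), (x=4, y=2), (x=1, y=3), (x=3, y=3), (x=2, y=4)
  Distance 3: (x=1, y=0), (x=3, y=0), (x=0, y=1), (x=4, y=1), (x=0, y=3), (x=4, y=3), (x=1, y=4), (x=3, y=4), (x=2, y=5)  <- goal reached here
One shortest path (3 moves): (x=2, y=2) -> (x=3, y=2) -> (x=4, y=2) -> (x=4, y=1)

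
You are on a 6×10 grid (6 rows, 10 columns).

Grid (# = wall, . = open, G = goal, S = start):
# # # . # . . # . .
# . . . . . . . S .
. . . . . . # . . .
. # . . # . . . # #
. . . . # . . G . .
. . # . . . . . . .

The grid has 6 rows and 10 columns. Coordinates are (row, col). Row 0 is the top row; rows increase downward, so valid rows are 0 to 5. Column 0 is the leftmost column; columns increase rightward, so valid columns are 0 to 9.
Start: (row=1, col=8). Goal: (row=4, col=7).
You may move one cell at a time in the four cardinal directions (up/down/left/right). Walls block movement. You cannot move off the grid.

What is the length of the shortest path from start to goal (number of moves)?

Answer: Shortest path length: 4

Derivation:
BFS from (row=1, col=8) until reaching (row=4, col=7):
  Distance 0: (row=1, col=8)
  Distance 1: (row=0, col=8), (row=1, col=7), (row=1, col=9), (row=2, col=8)
  Distance 2: (row=0, col=9), (row=1, col=6), (row=2, col=7), (row=2, col=9)
  Distance 3: (row=0, col=6), (row=1, col=5), (row=3, col=7)
  Distance 4: (row=0, col=5), (row=1, col=4), (row=2, col=5), (row=3, col=6), (row=4, col=7)  <- goal reached here
One shortest path (4 moves): (row=1, col=8) -> (row=1, col=7) -> (row=2, col=7) -> (row=3, col=7) -> (row=4, col=7)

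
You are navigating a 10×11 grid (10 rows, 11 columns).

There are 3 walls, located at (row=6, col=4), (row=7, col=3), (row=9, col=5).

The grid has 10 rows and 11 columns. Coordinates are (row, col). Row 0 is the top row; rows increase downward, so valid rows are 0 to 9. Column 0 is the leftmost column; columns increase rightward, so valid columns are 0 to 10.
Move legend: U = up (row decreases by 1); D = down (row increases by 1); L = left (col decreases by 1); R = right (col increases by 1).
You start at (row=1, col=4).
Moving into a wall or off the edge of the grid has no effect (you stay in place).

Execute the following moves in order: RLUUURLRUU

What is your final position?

Start: (row=1, col=4)
  R (right): (row=1, col=4) -> (row=1, col=5)
  L (left): (row=1, col=5) -> (row=1, col=4)
  U (up): (row=1, col=4) -> (row=0, col=4)
  U (up): blocked, stay at (row=0, col=4)
  U (up): blocked, stay at (row=0, col=4)
  R (right): (row=0, col=4) -> (row=0, col=5)
  L (left): (row=0, col=5) -> (row=0, col=4)
  R (right): (row=0, col=4) -> (row=0, col=5)
  U (up): blocked, stay at (row=0, col=5)
  U (up): blocked, stay at (row=0, col=5)
Final: (row=0, col=5)

Answer: Final position: (row=0, col=5)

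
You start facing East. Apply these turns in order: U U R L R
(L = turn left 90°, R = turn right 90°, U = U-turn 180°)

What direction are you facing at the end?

Start: East
  U (U-turn (180°)) -> West
  U (U-turn (180°)) -> East
  R (right (90° clockwise)) -> South
  L (left (90° counter-clockwise)) -> East
  R (right (90° clockwise)) -> South
Final: South

Answer: Final heading: South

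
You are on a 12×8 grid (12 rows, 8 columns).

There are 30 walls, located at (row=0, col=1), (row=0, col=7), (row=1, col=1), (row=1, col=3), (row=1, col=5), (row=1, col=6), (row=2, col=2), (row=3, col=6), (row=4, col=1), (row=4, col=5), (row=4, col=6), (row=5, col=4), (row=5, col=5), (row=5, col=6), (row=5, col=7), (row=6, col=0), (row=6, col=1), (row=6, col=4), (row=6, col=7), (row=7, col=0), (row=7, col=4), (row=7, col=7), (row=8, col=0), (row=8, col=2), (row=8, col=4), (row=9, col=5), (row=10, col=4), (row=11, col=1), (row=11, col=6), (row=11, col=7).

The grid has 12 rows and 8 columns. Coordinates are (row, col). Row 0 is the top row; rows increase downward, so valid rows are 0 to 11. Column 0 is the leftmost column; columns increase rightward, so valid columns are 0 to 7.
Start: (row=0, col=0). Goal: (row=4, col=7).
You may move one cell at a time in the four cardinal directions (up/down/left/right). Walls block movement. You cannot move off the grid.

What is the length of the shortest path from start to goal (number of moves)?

BFS from (row=0, col=0) until reaching (row=4, col=7):
  Distance 0: (row=0, col=0)
  Distance 1: (row=1, col=0)
  Distance 2: (row=2, col=0)
  Distance 3: (row=2, col=1), (row=3, col=0)
  Distance 4: (row=3, col=1), (row=4, col=0)
  Distance 5: (row=3, col=2), (row=5, col=0)
  Distance 6: (row=3, col=3), (row=4, col=2), (row=5, col=1)
  Distance 7: (row=2, col=3), (row=3, col=4), (row=4, col=3), (row=5, col=2)
  Distance 8: (row=2, col=4), (row=3, col=5), (row=4, col=4), (row=5, col=3), (row=6, col=2)
  Distance 9: (row=1, col=4), (row=2, col=5), (row=6, col=3), (row=7, col=2)
  Distance 10: (row=0, col=4), (row=2, col=6), (row=7, col=1), (row=7, col=3)
  Distance 11: (row=0, col=3), (row=0, col=5), (row=2, col=7), (row=8, col=1), (row=8, col=3)
  Distance 12: (row=0, col=2), (row=0, col=6), (row=1, col=7), (row=3, col=7), (row=9, col=1), (row=9, col=3)
  Distance 13: (row=1, col=2), (row=4, col=7), (row=9, col=0), (row=9, col=2), (row=9, col=4), (row=10, col=1), (row=10, col=3)  <- goal reached here
One shortest path (13 moves): (row=0, col=0) -> (row=1, col=0) -> (row=2, col=0) -> (row=2, col=1) -> (row=3, col=1) -> (row=3, col=2) -> (row=3, col=3) -> (row=3, col=4) -> (row=3, col=5) -> (row=2, col=5) -> (row=2, col=6) -> (row=2, col=7) -> (row=3, col=7) -> (row=4, col=7)

Answer: Shortest path length: 13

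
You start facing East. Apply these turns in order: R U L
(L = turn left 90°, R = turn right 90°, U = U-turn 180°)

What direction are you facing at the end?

Answer: Final heading: West

Derivation:
Start: East
  R (right (90° clockwise)) -> South
  U (U-turn (180°)) -> North
  L (left (90° counter-clockwise)) -> West
Final: West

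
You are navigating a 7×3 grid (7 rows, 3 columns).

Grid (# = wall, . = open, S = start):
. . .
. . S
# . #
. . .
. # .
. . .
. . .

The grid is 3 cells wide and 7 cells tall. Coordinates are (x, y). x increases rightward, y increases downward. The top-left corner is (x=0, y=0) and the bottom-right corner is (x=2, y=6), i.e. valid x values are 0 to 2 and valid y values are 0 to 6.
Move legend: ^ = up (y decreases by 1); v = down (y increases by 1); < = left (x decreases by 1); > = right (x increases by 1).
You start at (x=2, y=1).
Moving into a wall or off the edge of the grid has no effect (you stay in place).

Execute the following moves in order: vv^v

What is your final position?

Start: (x=2, y=1)
  v (down): blocked, stay at (x=2, y=1)
  v (down): blocked, stay at (x=2, y=1)
  ^ (up): (x=2, y=1) -> (x=2, y=0)
  v (down): (x=2, y=0) -> (x=2, y=1)
Final: (x=2, y=1)

Answer: Final position: (x=2, y=1)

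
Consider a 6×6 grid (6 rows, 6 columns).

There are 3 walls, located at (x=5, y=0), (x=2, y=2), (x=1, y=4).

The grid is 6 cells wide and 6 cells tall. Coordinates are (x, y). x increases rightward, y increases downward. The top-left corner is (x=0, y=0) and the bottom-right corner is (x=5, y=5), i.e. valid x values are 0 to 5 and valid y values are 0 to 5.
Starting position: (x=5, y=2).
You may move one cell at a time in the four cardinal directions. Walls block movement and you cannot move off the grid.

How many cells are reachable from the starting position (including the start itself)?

Answer: Reachable cells: 33

Derivation:
BFS flood-fill from (x=5, y=2):
  Distance 0: (x=5, y=2)
  Distance 1: (x=5, y=1), (x=4, y=2), (x=5, y=3)
  Distance 2: (x=4, y=1), (x=3, y=2), (x=4, y=3), (x=5, y=4)
  Distance 3: (x=4, y=0), (x=3, y=1), (x=3, y=3), (x=4, y=4), (x=5, y=5)
  Distance 4: (x=3, y=0), (x=2, y=1), (x=2, y=3), (x=3, y=4), (x=4, y=5)
  Distance 5: (x=2, y=0), (x=1, y=1), (x=1, y=3), (x=2, y=4), (x=3, y=5)
  Distance 6: (x=1, y=0), (x=0, y=1), (x=1, y=2), (x=0, y=3), (x=2, y=5)
  Distance 7: (x=0, y=0), (x=0, y=2), (x=0, y=4), (x=1, y=5)
  Distance 8: (x=0, y=5)
Total reachable: 33 (grid has 33 open cells total)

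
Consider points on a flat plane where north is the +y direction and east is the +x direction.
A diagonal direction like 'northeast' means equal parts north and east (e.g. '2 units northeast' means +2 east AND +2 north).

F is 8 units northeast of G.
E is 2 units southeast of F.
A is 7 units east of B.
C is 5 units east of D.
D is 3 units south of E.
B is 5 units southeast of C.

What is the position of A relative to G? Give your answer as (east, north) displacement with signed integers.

Answer: A is at (east=27, north=-2) relative to G.

Derivation:
Place G at the origin (east=0, north=0).
  F is 8 units northeast of G: delta (east=+8, north=+8); F at (east=8, north=8).
  E is 2 units southeast of F: delta (east=+2, north=-2); E at (east=10, north=6).
  D is 3 units south of E: delta (east=+0, north=-3); D at (east=10, north=3).
  C is 5 units east of D: delta (east=+5, north=+0); C at (east=15, north=3).
  B is 5 units southeast of C: delta (east=+5, north=-5); B at (east=20, north=-2).
  A is 7 units east of B: delta (east=+7, north=+0); A at (east=27, north=-2).
Therefore A relative to G: (east=27, north=-2).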